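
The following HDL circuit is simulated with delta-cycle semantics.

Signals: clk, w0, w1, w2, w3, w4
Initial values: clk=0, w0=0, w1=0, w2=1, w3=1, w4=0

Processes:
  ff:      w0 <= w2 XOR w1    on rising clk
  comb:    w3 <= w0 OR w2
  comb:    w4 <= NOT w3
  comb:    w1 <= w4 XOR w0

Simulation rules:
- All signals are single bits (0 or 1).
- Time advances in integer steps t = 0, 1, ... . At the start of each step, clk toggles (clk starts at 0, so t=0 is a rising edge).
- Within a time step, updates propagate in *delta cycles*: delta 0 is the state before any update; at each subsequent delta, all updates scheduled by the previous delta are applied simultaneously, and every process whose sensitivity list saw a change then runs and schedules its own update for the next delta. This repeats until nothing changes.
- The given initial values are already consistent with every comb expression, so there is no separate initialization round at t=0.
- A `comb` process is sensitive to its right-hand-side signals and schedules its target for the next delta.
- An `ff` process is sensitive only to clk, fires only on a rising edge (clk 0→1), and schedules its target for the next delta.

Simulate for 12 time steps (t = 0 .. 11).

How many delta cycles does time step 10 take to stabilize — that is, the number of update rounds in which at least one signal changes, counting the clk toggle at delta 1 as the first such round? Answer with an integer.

3

t=0 Δ0: clk=0 w0=0 w3=1 w1=0 w4=0 w2=1
  Δ1: clk:0→1
  Δ2: w0:0→1
  Δ3: w1:0→1
  (3Δ to stable)
t=1 Δ0: clk=1 w0=1 w3=1 w1=1 w4=0 w2=1
  Δ1: clk:1→0
  (1Δ to stable)
t=2 Δ0: clk=0 w0=1 w3=1 w1=1 w4=0 w2=1
  Δ1: clk:0→1
  Δ2: w0:1→0
  Δ3: w1:1→0
  (3Δ to stable)
t=3 Δ0: clk=1 w0=0 w3=1 w1=0 w4=0 w2=1
  Δ1: clk:1→0
  (1Δ to stable)
t=4 Δ0: clk=0 w0=0 w3=1 w1=0 w4=0 w2=1
  Δ1: clk:0→1
  Δ2: w0:0→1
  Δ3: w1:0→1
  (3Δ to stable)
t=5 Δ0: clk=1 w0=1 w3=1 w1=1 w4=0 w2=1
  Δ1: clk:1→0
  (1Δ to stable)
t=6 Δ0: clk=0 w0=1 w3=1 w1=1 w4=0 w2=1
  Δ1: clk:0→1
  Δ2: w0:1→0
  Δ3: w1:1→0
  (3Δ to stable)
t=7 Δ0: clk=1 w0=0 w3=1 w1=0 w4=0 w2=1
  Δ1: clk:1→0
  (1Δ to stable)
t=8 Δ0: clk=0 w0=0 w3=1 w1=0 w4=0 w2=1
  Δ1: clk:0→1
  Δ2: w0:0→1
  Δ3: w1:0→1
  (3Δ to stable)
t=9 Δ0: clk=1 w0=1 w3=1 w1=1 w4=0 w2=1
  Δ1: clk:1→0
  (1Δ to stable)
t=10 Δ0: clk=0 w0=1 w3=1 w1=1 w4=0 w2=1
  Δ1: clk:0→1
  Δ2: w0:1→0
  Δ3: w1:1→0
  (3Δ to stable)
t=11 Δ0: clk=1 w0=0 w3=1 w1=0 w4=0 w2=1
  Δ1: clk:1→0
  (1Δ to stable)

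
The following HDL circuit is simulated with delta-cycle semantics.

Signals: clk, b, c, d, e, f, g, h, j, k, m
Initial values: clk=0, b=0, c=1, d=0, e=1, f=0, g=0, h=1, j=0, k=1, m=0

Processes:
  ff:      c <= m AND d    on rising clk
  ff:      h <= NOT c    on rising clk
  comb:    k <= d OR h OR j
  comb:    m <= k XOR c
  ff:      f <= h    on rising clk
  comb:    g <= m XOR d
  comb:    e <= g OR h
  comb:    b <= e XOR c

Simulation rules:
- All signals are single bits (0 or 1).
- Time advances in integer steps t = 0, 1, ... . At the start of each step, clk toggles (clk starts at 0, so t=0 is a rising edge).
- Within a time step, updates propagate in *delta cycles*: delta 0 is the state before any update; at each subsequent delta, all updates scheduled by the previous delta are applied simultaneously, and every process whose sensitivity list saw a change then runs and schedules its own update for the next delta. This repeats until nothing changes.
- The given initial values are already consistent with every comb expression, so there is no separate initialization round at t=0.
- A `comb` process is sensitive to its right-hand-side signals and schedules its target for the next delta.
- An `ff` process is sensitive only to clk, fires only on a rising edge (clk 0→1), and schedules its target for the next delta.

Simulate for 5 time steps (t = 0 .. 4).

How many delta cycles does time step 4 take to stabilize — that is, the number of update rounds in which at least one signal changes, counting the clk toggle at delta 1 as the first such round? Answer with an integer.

2

t0.Δ0 e=1 c=1 b=0 m=0 h=1 f=0 d=0 k=1 j=0 g=0 clk=0
t0.Δ1 e=1 c=1 b=0 m=0 h=1 f=0 d=0 k=1 j=0 g=0 clk=1
t0.Δ2 e=1 c=0 b=0 m=0 h=0 f=1 d=0 k=1 j=0 g=0 clk=1
t0.Δ3 e=0 c=0 b=1 m=1 h=0 f=1 d=0 k=0 j=0 g=0 clk=1
t0.Δ4 e=0 c=0 b=0 m=0 h=0 f=1 d=0 k=0 j=0 g=1 clk=1
t0.Δ5 e=1 c=0 b=0 m=0 h=0 f=1 d=0 k=0 j=0 g=0 clk=1
t0.Δ6 e=0 c=0 b=1 m=0 h=0 f=1 d=0 k=0 j=0 g=0 clk=1
t0.Δ7 e=0 c=0 b=0 m=0 h=0 f=1 d=0 k=0 j=0 g=0 clk=1
t1.Δ0 e=0 c=0 b=0 m=0 h=0 f=1 d=0 k=0 j=0 g=0 clk=1
t1.Δ1 e=0 c=0 b=0 m=0 h=0 f=1 d=0 k=0 j=0 g=0 clk=0
t2.Δ0 e=0 c=0 b=0 m=0 h=0 f=1 d=0 k=0 j=0 g=0 clk=0
t2.Δ1 e=0 c=0 b=0 m=0 h=0 f=1 d=0 k=0 j=0 g=0 clk=1
t2.Δ2 e=0 c=0 b=0 m=0 h=1 f=0 d=0 k=0 j=0 g=0 clk=1
t2.Δ3 e=1 c=0 b=0 m=0 h=1 f=0 d=0 k=1 j=0 g=0 clk=1
t2.Δ4 e=1 c=0 b=1 m=1 h=1 f=0 d=0 k=1 j=0 g=0 clk=1
t2.Δ5 e=1 c=0 b=1 m=1 h=1 f=0 d=0 k=1 j=0 g=1 clk=1
t3.Δ0 e=1 c=0 b=1 m=1 h=1 f=0 d=0 k=1 j=0 g=1 clk=1
t3.Δ1 e=1 c=0 b=1 m=1 h=1 f=0 d=0 k=1 j=0 g=1 clk=0
t4.Δ0 e=1 c=0 b=1 m=1 h=1 f=0 d=0 k=1 j=0 g=1 clk=0
t4.Δ1 e=1 c=0 b=1 m=1 h=1 f=0 d=0 k=1 j=0 g=1 clk=1
t4.Δ2 e=1 c=0 b=1 m=1 h=1 f=1 d=0 k=1 j=0 g=1 clk=1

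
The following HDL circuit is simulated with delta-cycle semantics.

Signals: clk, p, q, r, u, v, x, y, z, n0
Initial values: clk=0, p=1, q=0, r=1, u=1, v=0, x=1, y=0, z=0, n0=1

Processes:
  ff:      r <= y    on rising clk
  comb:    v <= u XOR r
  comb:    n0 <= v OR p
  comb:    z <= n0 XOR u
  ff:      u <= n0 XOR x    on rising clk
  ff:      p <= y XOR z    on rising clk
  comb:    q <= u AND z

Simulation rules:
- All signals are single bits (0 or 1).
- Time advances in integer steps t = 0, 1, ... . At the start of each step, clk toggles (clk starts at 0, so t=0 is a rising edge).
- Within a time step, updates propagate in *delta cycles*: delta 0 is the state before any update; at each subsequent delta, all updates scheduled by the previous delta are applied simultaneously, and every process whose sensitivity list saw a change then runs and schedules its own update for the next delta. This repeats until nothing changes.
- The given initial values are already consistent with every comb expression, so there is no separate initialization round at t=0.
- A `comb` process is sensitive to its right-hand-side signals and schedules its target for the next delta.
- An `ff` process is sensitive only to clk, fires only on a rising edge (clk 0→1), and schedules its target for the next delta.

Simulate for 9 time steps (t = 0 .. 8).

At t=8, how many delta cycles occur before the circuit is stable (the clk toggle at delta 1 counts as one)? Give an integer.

5

t0.Δ0 clk=0 n0=1 p=1 r=1 x=1 v=0 y=0 u=1 z=0 q=0
t0.Δ1 clk=1 n0=1 p=1 r=1 x=1 v=0 y=0 u=1 z=0 q=0
t0.Δ2 clk=1 n0=1 p=0 r=0 x=1 v=0 y=0 u=0 z=0 q=0
t0.Δ3 clk=1 n0=0 p=0 r=0 x=1 v=0 y=0 u=0 z=1 q=0
t0.Δ4 clk=1 n0=0 p=0 r=0 x=1 v=0 y=0 u=0 z=0 q=0
t1.Δ0 clk=1 n0=0 p=0 r=0 x=1 v=0 y=0 u=0 z=0 q=0
t1.Δ1 clk=0 n0=0 p=0 r=0 x=1 v=0 y=0 u=0 z=0 q=0
t2.Δ0 clk=0 n0=0 p=0 r=0 x=1 v=0 y=0 u=0 z=0 q=0
t2.Δ1 clk=1 n0=0 p=0 r=0 x=1 v=0 y=0 u=0 z=0 q=0
t2.Δ2 clk=1 n0=0 p=0 r=0 x=1 v=0 y=0 u=1 z=0 q=0
t2.Δ3 clk=1 n0=0 p=0 r=0 x=1 v=1 y=0 u=1 z=1 q=0
t2.Δ4 clk=1 n0=1 p=0 r=0 x=1 v=1 y=0 u=1 z=1 q=1
t2.Δ5 clk=1 n0=1 p=0 r=0 x=1 v=1 y=0 u=1 z=0 q=1
t2.Δ6 clk=1 n0=1 p=0 r=0 x=1 v=1 y=0 u=1 z=0 q=0
t3.Δ0 clk=1 n0=1 p=0 r=0 x=1 v=1 y=0 u=1 z=0 q=0
t3.Δ1 clk=0 n0=1 p=0 r=0 x=1 v=1 y=0 u=1 z=0 q=0
t4.Δ0 clk=0 n0=1 p=0 r=0 x=1 v=1 y=0 u=1 z=0 q=0
t4.Δ1 clk=1 n0=1 p=0 r=0 x=1 v=1 y=0 u=1 z=0 q=0
t4.Δ2 clk=1 n0=1 p=0 r=0 x=1 v=1 y=0 u=0 z=0 q=0
t4.Δ3 clk=1 n0=1 p=0 r=0 x=1 v=0 y=0 u=0 z=1 q=0
t4.Δ4 clk=1 n0=0 p=0 r=0 x=1 v=0 y=0 u=0 z=1 q=0
t4.Δ5 clk=1 n0=0 p=0 r=0 x=1 v=0 y=0 u=0 z=0 q=0
t5.Δ0 clk=1 n0=0 p=0 r=0 x=1 v=0 y=0 u=0 z=0 q=0
t5.Δ1 clk=0 n0=0 p=0 r=0 x=1 v=0 y=0 u=0 z=0 q=0
t6.Δ0 clk=0 n0=0 p=0 r=0 x=1 v=0 y=0 u=0 z=0 q=0
t6.Δ1 clk=1 n0=0 p=0 r=0 x=1 v=0 y=0 u=0 z=0 q=0
t6.Δ2 clk=1 n0=0 p=0 r=0 x=1 v=0 y=0 u=1 z=0 q=0
t6.Δ3 clk=1 n0=0 p=0 r=0 x=1 v=1 y=0 u=1 z=1 q=0
t6.Δ4 clk=1 n0=1 p=0 r=0 x=1 v=1 y=0 u=1 z=1 q=1
t6.Δ5 clk=1 n0=1 p=0 r=0 x=1 v=1 y=0 u=1 z=0 q=1
t6.Δ6 clk=1 n0=1 p=0 r=0 x=1 v=1 y=0 u=1 z=0 q=0
t7.Δ0 clk=1 n0=1 p=0 r=0 x=1 v=1 y=0 u=1 z=0 q=0
t7.Δ1 clk=0 n0=1 p=0 r=0 x=1 v=1 y=0 u=1 z=0 q=0
t8.Δ0 clk=0 n0=1 p=0 r=0 x=1 v=1 y=0 u=1 z=0 q=0
t8.Δ1 clk=1 n0=1 p=0 r=0 x=1 v=1 y=0 u=1 z=0 q=0
t8.Δ2 clk=1 n0=1 p=0 r=0 x=1 v=1 y=0 u=0 z=0 q=0
t8.Δ3 clk=1 n0=1 p=0 r=0 x=1 v=0 y=0 u=0 z=1 q=0
t8.Δ4 clk=1 n0=0 p=0 r=0 x=1 v=0 y=0 u=0 z=1 q=0
t8.Δ5 clk=1 n0=0 p=0 r=0 x=1 v=0 y=0 u=0 z=0 q=0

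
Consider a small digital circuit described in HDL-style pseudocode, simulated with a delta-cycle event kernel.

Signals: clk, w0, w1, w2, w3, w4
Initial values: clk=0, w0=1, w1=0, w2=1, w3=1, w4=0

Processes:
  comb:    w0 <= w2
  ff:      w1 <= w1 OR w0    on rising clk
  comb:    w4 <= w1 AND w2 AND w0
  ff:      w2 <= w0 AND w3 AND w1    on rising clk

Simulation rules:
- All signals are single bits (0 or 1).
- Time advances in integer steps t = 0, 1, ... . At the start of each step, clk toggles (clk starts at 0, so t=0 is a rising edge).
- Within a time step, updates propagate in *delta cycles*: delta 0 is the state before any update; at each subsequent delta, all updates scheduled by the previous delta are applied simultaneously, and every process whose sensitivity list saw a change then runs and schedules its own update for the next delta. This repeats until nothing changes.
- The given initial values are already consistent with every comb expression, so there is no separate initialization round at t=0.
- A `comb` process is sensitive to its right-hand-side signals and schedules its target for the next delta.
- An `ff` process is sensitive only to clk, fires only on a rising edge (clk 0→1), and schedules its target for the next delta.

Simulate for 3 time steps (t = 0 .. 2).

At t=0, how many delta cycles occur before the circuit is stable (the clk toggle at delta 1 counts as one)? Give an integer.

3

t=0 Δ0: w4=0 clk=0 w0=1 w3=1 w2=1 w1=0
  Δ1: clk:0→1
  Δ2: w2:1→0, w1:0→1
  Δ3: w0:1→0
  (3Δ to stable)
t=1 Δ0: w4=0 clk=1 w0=0 w3=1 w2=0 w1=1
  Δ1: clk:1→0
  (1Δ to stable)
t=2 Δ0: w4=0 clk=0 w0=0 w3=1 w2=0 w1=1
  Δ1: clk:0→1
  (1Δ to stable)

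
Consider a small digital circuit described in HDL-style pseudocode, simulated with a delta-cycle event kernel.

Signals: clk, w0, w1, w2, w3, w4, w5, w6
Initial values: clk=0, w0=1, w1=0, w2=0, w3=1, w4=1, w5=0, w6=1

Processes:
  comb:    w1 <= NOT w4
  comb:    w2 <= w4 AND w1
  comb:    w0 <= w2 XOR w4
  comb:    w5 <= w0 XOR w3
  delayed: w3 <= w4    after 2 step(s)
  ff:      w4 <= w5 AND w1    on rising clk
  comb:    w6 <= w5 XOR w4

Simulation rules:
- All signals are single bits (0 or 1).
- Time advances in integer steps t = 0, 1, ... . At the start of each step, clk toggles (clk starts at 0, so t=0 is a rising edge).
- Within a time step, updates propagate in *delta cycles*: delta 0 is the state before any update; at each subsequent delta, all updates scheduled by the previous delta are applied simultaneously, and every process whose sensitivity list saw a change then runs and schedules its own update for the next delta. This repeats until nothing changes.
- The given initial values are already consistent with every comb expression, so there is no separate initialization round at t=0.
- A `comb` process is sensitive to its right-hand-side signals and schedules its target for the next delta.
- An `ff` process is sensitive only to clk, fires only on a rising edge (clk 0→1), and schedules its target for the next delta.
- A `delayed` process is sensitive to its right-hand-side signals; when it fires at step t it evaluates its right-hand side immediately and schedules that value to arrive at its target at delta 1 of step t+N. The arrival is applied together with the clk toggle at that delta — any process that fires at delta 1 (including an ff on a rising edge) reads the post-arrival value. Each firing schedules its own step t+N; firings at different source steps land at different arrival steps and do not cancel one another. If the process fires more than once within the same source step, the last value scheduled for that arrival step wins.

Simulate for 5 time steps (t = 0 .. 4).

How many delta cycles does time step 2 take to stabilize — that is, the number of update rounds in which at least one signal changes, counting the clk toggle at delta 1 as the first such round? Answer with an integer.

t0.Δ0 w5=0 w4=1 w1=0 w3=1 w2=0 w6=1 w0=1 clk=0
t0.Δ1 w5=0 w4=1 w1=0 w3=1 w2=0 w6=1 w0=1 clk=1
t0.Δ2 w5=0 w4=0 w1=0 w3=1 w2=0 w6=1 w0=1 clk=1
t0.Δ3 w5=0 w4=0 w1=1 w3=1 w2=0 w6=0 w0=0 clk=1
t0.Δ4 w5=1 w4=0 w1=1 w3=1 w2=0 w6=0 w0=0 clk=1
t0.Δ5 w5=1 w4=0 w1=1 w3=1 w2=0 w6=1 w0=0 clk=1
t1.Δ0 w5=1 w4=0 w1=1 w3=1 w2=0 w6=1 w0=0 clk=1
t1.Δ1 w5=1 w4=0 w1=1 w3=1 w2=0 w6=1 w0=0 clk=0
t2.Δ0 w5=1 w4=0 w1=1 w3=1 w2=0 w6=1 w0=0 clk=0
t2.Δ1 w5=1 w4=0 w1=1 w3=0 w2=0 w6=1 w0=0 clk=1
t2.Δ2 w5=0 w4=1 w1=1 w3=0 w2=0 w6=1 w0=0 clk=1
t2.Δ3 w5=0 w4=1 w1=0 w3=0 w2=1 w6=1 w0=1 clk=1
t2.Δ4 w5=1 w4=1 w1=0 w3=0 w2=0 w6=1 w0=0 clk=1
t2.Δ5 w5=0 w4=1 w1=0 w3=0 w2=0 w6=0 w0=1 clk=1
t2.Δ6 w5=1 w4=1 w1=0 w3=0 w2=0 w6=1 w0=1 clk=1
t2.Δ7 w5=1 w4=1 w1=0 w3=0 w2=0 w6=0 w0=1 clk=1
t3.Δ0 w5=1 w4=1 w1=0 w3=0 w2=0 w6=0 w0=1 clk=1
t3.Δ1 w5=1 w4=1 w1=0 w3=0 w2=0 w6=0 w0=1 clk=0
t4.Δ0 w5=1 w4=1 w1=0 w3=0 w2=0 w6=0 w0=1 clk=0
t4.Δ1 w5=1 w4=1 w1=0 w3=1 w2=0 w6=0 w0=1 clk=1
t4.Δ2 w5=0 w4=0 w1=0 w3=1 w2=0 w6=0 w0=1 clk=1
t4.Δ3 w5=0 w4=0 w1=1 w3=1 w2=0 w6=0 w0=0 clk=1
t4.Δ4 w5=1 w4=0 w1=1 w3=1 w2=0 w6=0 w0=0 clk=1
t4.Δ5 w5=1 w4=0 w1=1 w3=1 w2=0 w6=1 w0=0 clk=1

7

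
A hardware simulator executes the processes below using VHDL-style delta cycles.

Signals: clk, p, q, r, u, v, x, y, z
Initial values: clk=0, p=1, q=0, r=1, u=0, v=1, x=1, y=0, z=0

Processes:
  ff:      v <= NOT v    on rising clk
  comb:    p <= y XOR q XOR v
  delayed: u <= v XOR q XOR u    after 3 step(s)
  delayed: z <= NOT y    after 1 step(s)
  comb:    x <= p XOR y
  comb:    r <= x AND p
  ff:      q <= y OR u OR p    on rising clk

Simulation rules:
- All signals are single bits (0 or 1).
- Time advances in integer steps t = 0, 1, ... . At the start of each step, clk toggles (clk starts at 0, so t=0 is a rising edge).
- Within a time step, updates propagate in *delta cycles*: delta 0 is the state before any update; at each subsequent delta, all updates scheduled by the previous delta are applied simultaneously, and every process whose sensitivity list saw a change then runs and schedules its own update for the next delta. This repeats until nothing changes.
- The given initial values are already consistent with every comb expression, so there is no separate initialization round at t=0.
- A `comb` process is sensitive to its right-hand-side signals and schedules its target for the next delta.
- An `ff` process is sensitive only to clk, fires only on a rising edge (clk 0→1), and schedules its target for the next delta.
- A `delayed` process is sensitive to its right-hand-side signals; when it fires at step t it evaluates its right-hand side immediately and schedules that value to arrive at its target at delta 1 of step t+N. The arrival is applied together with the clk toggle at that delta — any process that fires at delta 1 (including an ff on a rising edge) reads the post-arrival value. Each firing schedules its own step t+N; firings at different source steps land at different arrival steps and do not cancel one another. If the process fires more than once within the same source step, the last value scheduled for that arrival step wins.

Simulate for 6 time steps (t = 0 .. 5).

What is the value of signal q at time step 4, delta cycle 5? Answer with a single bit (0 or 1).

1

t0.Δ0 q=0 x=1 y=0 p=1 r=1 u=0 z=0 v=1 clk=0
t0.Δ1 q=0 x=1 y=0 p=1 r=1 u=0 z=0 v=1 clk=1
t0.Δ2 q=1 x=1 y=0 p=1 r=1 u=0 z=0 v=0 clk=1
t1.Δ0 q=1 x=1 y=0 p=1 r=1 u=0 z=0 v=0 clk=1
t1.Δ1 q=1 x=1 y=0 p=1 r=1 u=0 z=0 v=0 clk=0
t2.Δ0 q=1 x=1 y=0 p=1 r=1 u=0 z=0 v=0 clk=0
t2.Δ1 q=1 x=1 y=0 p=1 r=1 u=0 z=0 v=0 clk=1
t2.Δ2 q=1 x=1 y=0 p=1 r=1 u=0 z=0 v=1 clk=1
t2.Δ3 q=1 x=1 y=0 p=0 r=1 u=0 z=0 v=1 clk=1
t2.Δ4 q=1 x=0 y=0 p=0 r=0 u=0 z=0 v=1 clk=1
t3.Δ0 q=1 x=0 y=0 p=0 r=0 u=0 z=0 v=1 clk=1
t3.Δ1 q=1 x=0 y=0 p=0 r=0 u=1 z=0 v=1 clk=0
t4.Δ0 q=1 x=0 y=0 p=0 r=0 u=1 z=0 v=1 clk=0
t4.Δ1 q=1 x=0 y=0 p=0 r=0 u=1 z=0 v=1 clk=1
t4.Δ2 q=1 x=0 y=0 p=0 r=0 u=1 z=0 v=0 clk=1
t4.Δ3 q=1 x=0 y=0 p=1 r=0 u=1 z=0 v=0 clk=1
t4.Δ4 q=1 x=1 y=0 p=1 r=0 u=1 z=0 v=0 clk=1
t4.Δ5 q=1 x=1 y=0 p=1 r=1 u=1 z=0 v=0 clk=1
t5.Δ0 q=1 x=1 y=0 p=1 r=1 u=1 z=0 v=0 clk=1
t5.Δ1 q=1 x=1 y=0 p=1 r=1 u=0 z=0 v=0 clk=0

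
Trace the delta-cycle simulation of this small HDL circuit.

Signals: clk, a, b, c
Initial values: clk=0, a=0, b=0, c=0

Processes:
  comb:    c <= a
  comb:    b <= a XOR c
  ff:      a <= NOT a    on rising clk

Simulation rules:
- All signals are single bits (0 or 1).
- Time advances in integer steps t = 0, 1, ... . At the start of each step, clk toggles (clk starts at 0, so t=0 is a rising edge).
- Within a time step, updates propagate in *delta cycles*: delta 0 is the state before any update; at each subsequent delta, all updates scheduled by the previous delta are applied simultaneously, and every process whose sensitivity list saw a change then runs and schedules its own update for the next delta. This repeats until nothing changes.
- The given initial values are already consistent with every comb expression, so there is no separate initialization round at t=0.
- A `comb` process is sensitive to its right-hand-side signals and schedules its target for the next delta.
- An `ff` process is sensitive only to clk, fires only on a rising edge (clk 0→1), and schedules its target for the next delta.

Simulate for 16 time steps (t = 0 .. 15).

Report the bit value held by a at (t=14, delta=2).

t0.Δ0 a=0 clk=0 b=0 c=0
t0.Δ1 a=0 clk=1 b=0 c=0
t0.Δ2 a=1 clk=1 b=0 c=0
t0.Δ3 a=1 clk=1 b=1 c=1
t0.Δ4 a=1 clk=1 b=0 c=1
t1.Δ0 a=1 clk=1 b=0 c=1
t1.Δ1 a=1 clk=0 b=0 c=1
t2.Δ0 a=1 clk=0 b=0 c=1
t2.Δ1 a=1 clk=1 b=0 c=1
t2.Δ2 a=0 clk=1 b=0 c=1
t2.Δ3 a=0 clk=1 b=1 c=0
t2.Δ4 a=0 clk=1 b=0 c=0
t3.Δ0 a=0 clk=1 b=0 c=0
t3.Δ1 a=0 clk=0 b=0 c=0
t4.Δ0 a=0 clk=0 b=0 c=0
t4.Δ1 a=0 clk=1 b=0 c=0
t4.Δ2 a=1 clk=1 b=0 c=0
t4.Δ3 a=1 clk=1 b=1 c=1
t4.Δ4 a=1 clk=1 b=0 c=1
t5.Δ0 a=1 clk=1 b=0 c=1
t5.Δ1 a=1 clk=0 b=0 c=1
t6.Δ0 a=1 clk=0 b=0 c=1
t6.Δ1 a=1 clk=1 b=0 c=1
t6.Δ2 a=0 clk=1 b=0 c=1
t6.Δ3 a=0 clk=1 b=1 c=0
t6.Δ4 a=0 clk=1 b=0 c=0
t7.Δ0 a=0 clk=1 b=0 c=0
t7.Δ1 a=0 clk=0 b=0 c=0
t8.Δ0 a=0 clk=0 b=0 c=0
t8.Δ1 a=0 clk=1 b=0 c=0
t8.Δ2 a=1 clk=1 b=0 c=0
t8.Δ3 a=1 clk=1 b=1 c=1
t8.Δ4 a=1 clk=1 b=0 c=1
t9.Δ0 a=1 clk=1 b=0 c=1
t9.Δ1 a=1 clk=0 b=0 c=1
t10.Δ0 a=1 clk=0 b=0 c=1
t10.Δ1 a=1 clk=1 b=0 c=1
t10.Δ2 a=0 clk=1 b=0 c=1
t10.Δ3 a=0 clk=1 b=1 c=0
t10.Δ4 a=0 clk=1 b=0 c=0
t11.Δ0 a=0 clk=1 b=0 c=0
t11.Δ1 a=0 clk=0 b=0 c=0
t12.Δ0 a=0 clk=0 b=0 c=0
t12.Δ1 a=0 clk=1 b=0 c=0
t12.Δ2 a=1 clk=1 b=0 c=0
t12.Δ3 a=1 clk=1 b=1 c=1
t12.Δ4 a=1 clk=1 b=0 c=1
t13.Δ0 a=1 clk=1 b=0 c=1
t13.Δ1 a=1 clk=0 b=0 c=1
t14.Δ0 a=1 clk=0 b=0 c=1
t14.Δ1 a=1 clk=1 b=0 c=1
t14.Δ2 a=0 clk=1 b=0 c=1
t14.Δ3 a=0 clk=1 b=1 c=0
t14.Δ4 a=0 clk=1 b=0 c=0
t15.Δ0 a=0 clk=1 b=0 c=0
t15.Δ1 a=0 clk=0 b=0 c=0

0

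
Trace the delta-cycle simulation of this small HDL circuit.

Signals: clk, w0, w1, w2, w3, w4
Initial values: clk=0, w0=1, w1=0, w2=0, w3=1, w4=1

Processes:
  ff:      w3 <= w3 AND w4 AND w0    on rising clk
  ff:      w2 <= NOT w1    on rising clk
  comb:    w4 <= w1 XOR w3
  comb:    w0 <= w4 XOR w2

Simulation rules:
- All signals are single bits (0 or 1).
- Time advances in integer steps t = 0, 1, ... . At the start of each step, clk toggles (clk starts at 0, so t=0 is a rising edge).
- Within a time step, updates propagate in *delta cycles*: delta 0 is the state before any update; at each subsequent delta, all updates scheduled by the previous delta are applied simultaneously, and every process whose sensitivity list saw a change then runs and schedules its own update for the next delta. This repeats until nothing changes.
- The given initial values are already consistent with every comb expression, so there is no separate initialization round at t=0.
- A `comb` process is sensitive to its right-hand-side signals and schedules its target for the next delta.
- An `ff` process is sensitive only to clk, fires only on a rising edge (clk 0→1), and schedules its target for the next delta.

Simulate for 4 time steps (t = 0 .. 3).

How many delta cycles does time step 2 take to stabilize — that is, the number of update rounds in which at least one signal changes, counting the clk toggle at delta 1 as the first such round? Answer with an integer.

4

t0.Δ0 w3=1 w2=0 w4=1 w1=0 clk=0 w0=1
t0.Δ1 w3=1 w2=0 w4=1 w1=0 clk=1 w0=1
t0.Δ2 w3=1 w2=1 w4=1 w1=0 clk=1 w0=1
t0.Δ3 w3=1 w2=1 w4=1 w1=0 clk=1 w0=0
t1.Δ0 w3=1 w2=1 w4=1 w1=0 clk=1 w0=0
t1.Δ1 w3=1 w2=1 w4=1 w1=0 clk=0 w0=0
t2.Δ0 w3=1 w2=1 w4=1 w1=0 clk=0 w0=0
t2.Δ1 w3=1 w2=1 w4=1 w1=0 clk=1 w0=0
t2.Δ2 w3=0 w2=1 w4=1 w1=0 clk=1 w0=0
t2.Δ3 w3=0 w2=1 w4=0 w1=0 clk=1 w0=0
t2.Δ4 w3=0 w2=1 w4=0 w1=0 clk=1 w0=1
t3.Δ0 w3=0 w2=1 w4=0 w1=0 clk=1 w0=1
t3.Δ1 w3=0 w2=1 w4=0 w1=0 clk=0 w0=1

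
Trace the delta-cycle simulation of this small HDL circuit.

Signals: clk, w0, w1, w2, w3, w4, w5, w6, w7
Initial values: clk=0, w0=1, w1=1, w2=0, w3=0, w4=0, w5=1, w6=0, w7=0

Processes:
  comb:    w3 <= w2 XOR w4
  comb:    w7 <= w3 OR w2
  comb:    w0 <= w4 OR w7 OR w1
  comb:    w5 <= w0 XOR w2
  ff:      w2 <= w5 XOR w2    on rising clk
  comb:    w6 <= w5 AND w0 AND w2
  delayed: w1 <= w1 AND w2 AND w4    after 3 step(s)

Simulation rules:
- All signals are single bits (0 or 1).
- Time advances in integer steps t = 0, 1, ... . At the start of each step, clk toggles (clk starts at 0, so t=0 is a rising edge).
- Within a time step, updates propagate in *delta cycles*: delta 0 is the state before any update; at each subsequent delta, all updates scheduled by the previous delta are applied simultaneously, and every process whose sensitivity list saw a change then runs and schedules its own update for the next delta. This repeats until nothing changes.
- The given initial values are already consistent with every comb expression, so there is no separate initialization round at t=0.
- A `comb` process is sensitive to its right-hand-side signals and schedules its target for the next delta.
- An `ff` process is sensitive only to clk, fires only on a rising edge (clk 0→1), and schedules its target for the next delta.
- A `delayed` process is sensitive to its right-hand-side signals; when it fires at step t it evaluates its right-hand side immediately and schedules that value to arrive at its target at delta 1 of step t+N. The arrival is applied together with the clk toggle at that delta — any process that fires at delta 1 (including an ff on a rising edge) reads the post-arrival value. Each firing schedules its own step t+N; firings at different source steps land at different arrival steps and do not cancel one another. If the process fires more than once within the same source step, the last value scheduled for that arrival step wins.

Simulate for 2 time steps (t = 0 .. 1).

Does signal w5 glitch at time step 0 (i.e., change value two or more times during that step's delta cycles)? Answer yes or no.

[bits: w6,w4,w1,w7,w5,w2,w0,clk,w3]
t=0: Δ0=001010100 Δ1=001010110 Δ2=001011110 Δ3=101101111 Δ4=001101111 | 4Δ
t=1: Δ0=001101111 Δ1=001101101 | 1Δ

no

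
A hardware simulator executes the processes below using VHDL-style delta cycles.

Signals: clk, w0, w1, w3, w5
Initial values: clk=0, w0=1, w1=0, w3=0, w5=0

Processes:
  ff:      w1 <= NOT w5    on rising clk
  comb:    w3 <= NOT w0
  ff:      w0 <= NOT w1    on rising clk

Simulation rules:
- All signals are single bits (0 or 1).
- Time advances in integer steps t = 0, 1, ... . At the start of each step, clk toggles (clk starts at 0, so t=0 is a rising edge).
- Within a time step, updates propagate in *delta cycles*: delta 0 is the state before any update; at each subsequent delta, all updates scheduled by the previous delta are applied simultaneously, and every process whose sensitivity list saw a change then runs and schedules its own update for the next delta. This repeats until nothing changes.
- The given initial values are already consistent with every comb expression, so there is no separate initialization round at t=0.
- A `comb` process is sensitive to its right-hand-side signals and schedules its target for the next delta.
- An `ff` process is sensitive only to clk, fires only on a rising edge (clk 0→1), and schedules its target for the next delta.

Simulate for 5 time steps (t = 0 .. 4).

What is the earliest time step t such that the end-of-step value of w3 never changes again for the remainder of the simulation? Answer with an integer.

2

[bits: w0,w1,w5,w3,clk]
t=0: Δ0=10000 Δ1=10001 Δ2=11001 | 2Δ
t=1: Δ0=11001 Δ1=11000 | 1Δ
t=2: Δ0=11000 Δ1=11001 Δ2=01001 Δ3=01011 | 3Δ
t=3: Δ0=01011 Δ1=01010 | 1Δ
t=4: Δ0=01010 Δ1=01011 | 1Δ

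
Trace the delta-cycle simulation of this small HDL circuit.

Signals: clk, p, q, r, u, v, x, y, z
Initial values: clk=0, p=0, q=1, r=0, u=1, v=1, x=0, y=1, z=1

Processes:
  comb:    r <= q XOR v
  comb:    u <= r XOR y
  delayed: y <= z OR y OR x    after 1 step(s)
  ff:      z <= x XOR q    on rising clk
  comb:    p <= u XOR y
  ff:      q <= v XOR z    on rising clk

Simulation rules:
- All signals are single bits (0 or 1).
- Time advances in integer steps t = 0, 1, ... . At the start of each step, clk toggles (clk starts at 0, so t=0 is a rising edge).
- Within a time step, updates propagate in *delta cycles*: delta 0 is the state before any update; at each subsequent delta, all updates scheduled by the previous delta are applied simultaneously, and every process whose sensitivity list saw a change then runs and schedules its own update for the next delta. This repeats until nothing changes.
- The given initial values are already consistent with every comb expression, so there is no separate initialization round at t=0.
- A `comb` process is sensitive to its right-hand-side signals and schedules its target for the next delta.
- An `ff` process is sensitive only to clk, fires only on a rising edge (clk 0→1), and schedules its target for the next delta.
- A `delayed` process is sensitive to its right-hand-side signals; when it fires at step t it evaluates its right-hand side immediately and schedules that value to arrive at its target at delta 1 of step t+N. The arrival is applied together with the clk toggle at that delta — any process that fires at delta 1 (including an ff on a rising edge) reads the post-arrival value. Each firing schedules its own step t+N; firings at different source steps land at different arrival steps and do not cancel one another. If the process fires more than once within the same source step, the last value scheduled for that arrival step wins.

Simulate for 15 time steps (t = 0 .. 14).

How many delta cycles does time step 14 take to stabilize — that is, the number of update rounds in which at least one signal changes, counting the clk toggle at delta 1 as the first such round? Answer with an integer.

[bits: z,u,v,y,x,clk,r,p,q]
t=0: Δ0=111100001 Δ1=111101001 Δ2=111101000 Δ3=111101100 Δ4=101101100 Δ5=101101110 | 5Δ
t=1: Δ0=101101110 Δ1=101100110 | 1Δ
t=2: Δ0=101100110 Δ1=101101110 Δ2=001101110 | 2Δ
t=3: Δ0=001101110 Δ1=001100110 | 1Δ
t=4: Δ0=001100110 Δ1=001101110 Δ2=001101111 Δ3=001101011 Δ4=011101011 Δ5=011101001 | 5Δ
t=5: Δ0=011101001 Δ1=011100001 | 1Δ
t=6: Δ0=011100001 Δ1=011101001 Δ2=111101001 | 2Δ
t=7: Δ0=111101001 Δ1=111100001 | 1Δ
t=8: Δ0=111100001 Δ1=111101001 Δ2=111101000 Δ3=111101100 Δ4=101101100 Δ5=101101110 | 5Δ
t=9: Δ0=101101110 Δ1=101100110 | 1Δ
t=10: Δ0=101100110 Δ1=101101110 Δ2=001101110 | 2Δ
t=11: Δ0=001101110 Δ1=001100110 | 1Δ
t=12: Δ0=001100110 Δ1=001101110 Δ2=001101111 Δ3=001101011 Δ4=011101011 Δ5=011101001 | 5Δ
t=13: Δ0=011101001 Δ1=011100001 | 1Δ
t=14: Δ0=011100001 Δ1=011101001 Δ2=111101001 | 2Δ

2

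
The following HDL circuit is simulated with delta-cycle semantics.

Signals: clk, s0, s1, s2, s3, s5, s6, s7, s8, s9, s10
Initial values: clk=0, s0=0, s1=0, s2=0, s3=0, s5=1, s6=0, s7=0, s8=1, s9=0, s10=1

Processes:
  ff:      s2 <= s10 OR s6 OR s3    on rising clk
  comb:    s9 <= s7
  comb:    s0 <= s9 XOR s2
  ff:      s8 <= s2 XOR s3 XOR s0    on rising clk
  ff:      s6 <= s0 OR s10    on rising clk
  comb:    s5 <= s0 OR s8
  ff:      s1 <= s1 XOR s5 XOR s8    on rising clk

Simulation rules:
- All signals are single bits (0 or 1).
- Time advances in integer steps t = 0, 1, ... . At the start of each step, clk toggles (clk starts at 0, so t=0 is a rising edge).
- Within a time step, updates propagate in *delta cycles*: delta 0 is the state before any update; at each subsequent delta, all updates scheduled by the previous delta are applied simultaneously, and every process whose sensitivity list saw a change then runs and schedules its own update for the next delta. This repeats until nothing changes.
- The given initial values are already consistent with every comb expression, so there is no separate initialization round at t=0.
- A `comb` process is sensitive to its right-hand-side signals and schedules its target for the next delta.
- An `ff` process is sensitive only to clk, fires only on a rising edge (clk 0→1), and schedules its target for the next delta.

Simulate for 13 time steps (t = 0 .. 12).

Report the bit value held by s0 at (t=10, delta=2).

t=0 Δ0: s2=0 s0=0 s9=0 s5=1 s10=1 s1=0 s8=1 clk=0 s7=0 s3=0 s6=0
  Δ1: clk:0→1
  Δ2: s2:0→1, s8:1→0, s6:0→1
  Δ3: s0:0→1, s5:1→0
  Δ4: s5:0→1
  (4Δ to stable)
t=1 Δ0: s2=1 s0=1 s9=0 s5=1 s10=1 s1=0 s8=0 clk=1 s7=0 s3=0 s6=1
  Δ1: clk:1→0
  (1Δ to stable)
t=2 Δ0: s2=1 s0=1 s9=0 s5=1 s10=1 s1=0 s8=0 clk=0 s7=0 s3=0 s6=1
  Δ1: clk:0→1
  Δ2: s1:0→1
  (2Δ to stable)
t=3 Δ0: s2=1 s0=1 s9=0 s5=1 s10=1 s1=1 s8=0 clk=1 s7=0 s3=0 s6=1
  Δ1: clk:1→0
  (1Δ to stable)
t=4 Δ0: s2=1 s0=1 s9=0 s5=1 s10=1 s1=1 s8=0 clk=0 s7=0 s3=0 s6=1
  Δ1: clk:0→1
  Δ2: s1:1→0
  (2Δ to stable)
t=5 Δ0: s2=1 s0=1 s9=0 s5=1 s10=1 s1=0 s8=0 clk=1 s7=0 s3=0 s6=1
  Δ1: clk:1→0
  (1Δ to stable)
t=6 Δ0: s2=1 s0=1 s9=0 s5=1 s10=1 s1=0 s8=0 clk=0 s7=0 s3=0 s6=1
  Δ1: clk:0→1
  Δ2: s1:0→1
  (2Δ to stable)
t=7 Δ0: s2=1 s0=1 s9=0 s5=1 s10=1 s1=1 s8=0 clk=1 s7=0 s3=0 s6=1
  Δ1: clk:1→0
  (1Δ to stable)
t=8 Δ0: s2=1 s0=1 s9=0 s5=1 s10=1 s1=1 s8=0 clk=0 s7=0 s3=0 s6=1
  Δ1: clk:0→1
  Δ2: s1:1→0
  (2Δ to stable)
t=9 Δ0: s2=1 s0=1 s9=0 s5=1 s10=1 s1=0 s8=0 clk=1 s7=0 s3=0 s6=1
  Δ1: clk:1→0
  (1Δ to stable)
t=10 Δ0: s2=1 s0=1 s9=0 s5=1 s10=1 s1=0 s8=0 clk=0 s7=0 s3=0 s6=1
  Δ1: clk:0→1
  Δ2: s1:0→1
  (2Δ to stable)
t=11 Δ0: s2=1 s0=1 s9=0 s5=1 s10=1 s1=1 s8=0 clk=1 s7=0 s3=0 s6=1
  Δ1: clk:1→0
  (1Δ to stable)
t=12 Δ0: s2=1 s0=1 s9=0 s5=1 s10=1 s1=1 s8=0 clk=0 s7=0 s3=0 s6=1
  Δ1: clk:0→1
  Δ2: s1:1→0
  (2Δ to stable)

1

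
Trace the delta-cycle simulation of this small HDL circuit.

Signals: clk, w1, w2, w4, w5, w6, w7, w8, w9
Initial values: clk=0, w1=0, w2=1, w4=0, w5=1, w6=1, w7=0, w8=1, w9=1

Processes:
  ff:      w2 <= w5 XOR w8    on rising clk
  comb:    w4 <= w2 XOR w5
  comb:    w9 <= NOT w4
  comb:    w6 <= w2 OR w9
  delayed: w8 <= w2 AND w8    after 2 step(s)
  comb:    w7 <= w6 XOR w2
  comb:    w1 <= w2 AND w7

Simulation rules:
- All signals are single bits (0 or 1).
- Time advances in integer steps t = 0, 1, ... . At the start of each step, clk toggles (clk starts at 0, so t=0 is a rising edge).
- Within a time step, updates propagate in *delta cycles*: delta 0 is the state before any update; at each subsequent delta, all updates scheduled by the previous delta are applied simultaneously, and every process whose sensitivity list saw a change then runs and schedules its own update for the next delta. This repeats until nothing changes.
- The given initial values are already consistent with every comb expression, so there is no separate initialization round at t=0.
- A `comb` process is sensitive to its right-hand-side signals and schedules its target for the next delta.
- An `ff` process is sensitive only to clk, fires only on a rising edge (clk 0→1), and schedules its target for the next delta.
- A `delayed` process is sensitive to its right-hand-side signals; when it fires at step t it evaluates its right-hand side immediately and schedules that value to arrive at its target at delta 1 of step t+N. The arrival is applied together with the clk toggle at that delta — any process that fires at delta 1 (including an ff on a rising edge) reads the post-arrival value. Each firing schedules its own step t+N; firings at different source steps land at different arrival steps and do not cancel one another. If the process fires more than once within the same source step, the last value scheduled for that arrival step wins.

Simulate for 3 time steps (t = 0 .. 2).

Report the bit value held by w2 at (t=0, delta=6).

t0.Δ0 w1=0 w5=1 w4=0 w8=1 w6=1 w7=0 w9=1 clk=0 w2=1
t0.Δ1 w1=0 w5=1 w4=0 w8=1 w6=1 w7=0 w9=1 clk=1 w2=1
t0.Δ2 w1=0 w5=1 w4=0 w8=1 w6=1 w7=0 w9=1 clk=1 w2=0
t0.Δ3 w1=0 w5=1 w4=1 w8=1 w6=1 w7=1 w9=1 clk=1 w2=0
t0.Δ4 w1=0 w5=1 w4=1 w8=1 w6=1 w7=1 w9=0 clk=1 w2=0
t0.Δ5 w1=0 w5=1 w4=1 w8=1 w6=0 w7=1 w9=0 clk=1 w2=0
t0.Δ6 w1=0 w5=1 w4=1 w8=1 w6=0 w7=0 w9=0 clk=1 w2=0
t1.Δ0 w1=0 w5=1 w4=1 w8=1 w6=0 w7=0 w9=0 clk=1 w2=0
t1.Δ1 w1=0 w5=1 w4=1 w8=1 w6=0 w7=0 w9=0 clk=0 w2=0
t2.Δ0 w1=0 w5=1 w4=1 w8=1 w6=0 w7=0 w9=0 clk=0 w2=0
t2.Δ1 w1=0 w5=1 w4=1 w8=0 w6=0 w7=0 w9=0 clk=1 w2=0
t2.Δ2 w1=0 w5=1 w4=1 w8=0 w6=0 w7=0 w9=0 clk=1 w2=1
t2.Δ3 w1=0 w5=1 w4=0 w8=0 w6=1 w7=1 w9=0 clk=1 w2=1
t2.Δ4 w1=1 w5=1 w4=0 w8=0 w6=1 w7=0 w9=1 clk=1 w2=1
t2.Δ5 w1=0 w5=1 w4=0 w8=0 w6=1 w7=0 w9=1 clk=1 w2=1

0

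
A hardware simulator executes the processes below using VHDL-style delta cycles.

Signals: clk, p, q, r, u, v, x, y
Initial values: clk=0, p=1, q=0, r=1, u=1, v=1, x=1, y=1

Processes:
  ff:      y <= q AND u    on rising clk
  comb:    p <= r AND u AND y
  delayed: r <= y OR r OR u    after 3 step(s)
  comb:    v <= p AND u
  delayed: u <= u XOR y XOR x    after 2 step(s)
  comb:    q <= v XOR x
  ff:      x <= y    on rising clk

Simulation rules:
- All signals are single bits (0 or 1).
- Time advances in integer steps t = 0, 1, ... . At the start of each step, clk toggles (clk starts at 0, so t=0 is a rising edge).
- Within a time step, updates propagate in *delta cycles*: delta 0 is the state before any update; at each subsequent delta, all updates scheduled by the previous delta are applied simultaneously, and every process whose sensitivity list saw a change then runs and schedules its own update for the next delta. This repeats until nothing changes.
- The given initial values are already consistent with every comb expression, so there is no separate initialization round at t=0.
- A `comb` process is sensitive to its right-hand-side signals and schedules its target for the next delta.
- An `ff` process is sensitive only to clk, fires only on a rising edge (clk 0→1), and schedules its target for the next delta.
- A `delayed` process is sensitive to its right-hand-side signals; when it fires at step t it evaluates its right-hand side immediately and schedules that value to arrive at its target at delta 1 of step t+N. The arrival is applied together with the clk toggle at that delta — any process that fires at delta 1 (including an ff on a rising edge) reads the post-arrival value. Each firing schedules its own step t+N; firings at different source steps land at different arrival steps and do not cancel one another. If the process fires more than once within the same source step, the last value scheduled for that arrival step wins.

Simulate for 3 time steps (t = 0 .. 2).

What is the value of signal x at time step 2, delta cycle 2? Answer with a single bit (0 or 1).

0

t=0 Δ0: u=1 clk=0 x=1 r=1 p=1 y=1 q=0 v=1
  Δ1: clk:0→1
  Δ2: y:1→0
  Δ3: p:1→0
  Δ4: v:1→0
  Δ5: q:0→1
  (5Δ to stable)
t=1 Δ0: u=1 clk=1 x=1 r=1 p=0 y=0 q=1 v=0
  Δ1: clk:1→0
  (1Δ to stable)
t=2 Δ0: u=1 clk=0 x=1 r=1 p=0 y=0 q=1 v=0
  Δ1: u:1→0, clk:0→1
  Δ2: x:1→0
  Δ3: q:1→0
  (3Δ to stable)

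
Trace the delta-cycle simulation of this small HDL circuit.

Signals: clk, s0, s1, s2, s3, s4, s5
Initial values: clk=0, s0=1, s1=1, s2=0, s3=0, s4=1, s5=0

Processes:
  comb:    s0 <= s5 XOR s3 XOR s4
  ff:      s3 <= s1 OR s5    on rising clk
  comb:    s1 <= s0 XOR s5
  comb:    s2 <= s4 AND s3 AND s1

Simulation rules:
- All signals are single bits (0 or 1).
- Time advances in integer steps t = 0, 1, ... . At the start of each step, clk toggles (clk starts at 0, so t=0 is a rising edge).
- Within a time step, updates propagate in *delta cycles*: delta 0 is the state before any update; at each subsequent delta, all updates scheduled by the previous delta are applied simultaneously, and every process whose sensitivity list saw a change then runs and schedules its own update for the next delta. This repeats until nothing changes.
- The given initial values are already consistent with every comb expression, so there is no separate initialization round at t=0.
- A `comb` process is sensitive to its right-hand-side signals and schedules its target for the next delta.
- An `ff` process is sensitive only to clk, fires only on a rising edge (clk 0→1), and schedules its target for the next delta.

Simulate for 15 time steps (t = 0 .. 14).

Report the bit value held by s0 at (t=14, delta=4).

[bits: clk,s4,s3,s2,s0,s1,s5]
t=0: Δ0=0100110 Δ1=1100110 Δ2=1110110 Δ3=1111010 Δ4=1111000 Δ5=1110000 | 5Δ
t=1: Δ0=1110000 Δ1=0110000 | 1Δ
t=2: Δ0=0110000 Δ1=1110000 Δ2=1100000 Δ3=1100100 Δ4=1100110 | 4Δ
t=3: Δ0=1100110 Δ1=0100110 | 1Δ
t=4: Δ0=0100110 Δ1=1100110 Δ2=1110110 Δ3=1111010 Δ4=1111000 Δ5=1110000 | 5Δ
t=5: Δ0=1110000 Δ1=0110000 | 1Δ
t=6: Δ0=0110000 Δ1=1110000 Δ2=1100000 Δ3=1100100 Δ4=1100110 | 4Δ
t=7: Δ0=1100110 Δ1=0100110 | 1Δ
t=8: Δ0=0100110 Δ1=1100110 Δ2=1110110 Δ3=1111010 Δ4=1111000 Δ5=1110000 | 5Δ
t=9: Δ0=1110000 Δ1=0110000 | 1Δ
t=10: Δ0=0110000 Δ1=1110000 Δ2=1100000 Δ3=1100100 Δ4=1100110 | 4Δ
t=11: Δ0=1100110 Δ1=0100110 | 1Δ
t=12: Δ0=0100110 Δ1=1100110 Δ2=1110110 Δ3=1111010 Δ4=1111000 Δ5=1110000 | 5Δ
t=13: Δ0=1110000 Δ1=0110000 | 1Δ
t=14: Δ0=0110000 Δ1=1110000 Δ2=1100000 Δ3=1100100 Δ4=1100110 | 4Δ

1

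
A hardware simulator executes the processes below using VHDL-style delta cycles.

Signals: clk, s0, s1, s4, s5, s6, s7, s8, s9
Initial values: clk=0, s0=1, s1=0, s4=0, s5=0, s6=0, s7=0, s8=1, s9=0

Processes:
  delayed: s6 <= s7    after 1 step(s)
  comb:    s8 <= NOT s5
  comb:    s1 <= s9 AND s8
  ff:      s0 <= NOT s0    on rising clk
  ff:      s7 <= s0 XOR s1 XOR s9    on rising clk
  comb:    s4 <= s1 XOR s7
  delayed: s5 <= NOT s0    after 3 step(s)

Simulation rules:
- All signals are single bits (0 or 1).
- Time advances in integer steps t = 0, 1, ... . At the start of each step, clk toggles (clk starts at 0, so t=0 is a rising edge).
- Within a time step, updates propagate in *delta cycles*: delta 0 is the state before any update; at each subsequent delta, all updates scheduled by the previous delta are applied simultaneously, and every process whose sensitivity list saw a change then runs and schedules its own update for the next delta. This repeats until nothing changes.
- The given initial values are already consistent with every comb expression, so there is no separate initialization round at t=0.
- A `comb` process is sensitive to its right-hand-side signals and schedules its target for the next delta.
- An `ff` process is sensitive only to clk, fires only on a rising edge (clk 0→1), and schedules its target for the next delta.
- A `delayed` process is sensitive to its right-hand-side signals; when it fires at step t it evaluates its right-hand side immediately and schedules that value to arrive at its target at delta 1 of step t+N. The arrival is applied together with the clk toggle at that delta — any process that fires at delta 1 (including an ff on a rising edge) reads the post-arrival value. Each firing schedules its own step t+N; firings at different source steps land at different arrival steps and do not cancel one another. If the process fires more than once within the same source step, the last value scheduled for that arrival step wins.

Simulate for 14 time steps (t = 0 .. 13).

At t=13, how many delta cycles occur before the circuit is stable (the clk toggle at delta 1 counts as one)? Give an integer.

2

[bits: s5,clk,s6,s8,s0,s7,s1,s9,s4]
t=0: Δ0=000110000 Δ1=010110000 Δ2=010101000 Δ3=010101001 | 3Δ
t=1: Δ0=010101001 Δ1=001101001 | 1Δ
t=2: Δ0=001101001 Δ1=011101001 Δ2=011110001 Δ3=011110000 | 3Δ
t=3: Δ0=011110000 Δ1=100110000 Δ2=100010000 | 2Δ
t=4: Δ0=100010000 Δ1=110010000 Δ2=110001000 Δ3=110001001 | 3Δ
t=5: Δ0=110001001 Δ1=001001001 Δ2=001101001 | 2Δ
t=6: Δ0=001101001 Δ1=011101001 Δ2=011110001 Δ3=011110000 | 3Δ
t=7: Δ0=011110000 Δ1=100110000 Δ2=100010000 | 2Δ
t=8: Δ0=100010000 Δ1=110010000 Δ2=110001000 Δ3=110001001 | 3Δ
t=9: Δ0=110001001 Δ1=001001001 Δ2=001101001 | 2Δ
t=10: Δ0=001101001 Δ1=011101001 Δ2=011110001 Δ3=011110000 | 3Δ
t=11: Δ0=011110000 Δ1=100110000 Δ2=100010000 | 2Δ
t=12: Δ0=100010000 Δ1=110010000 Δ2=110001000 Δ3=110001001 | 3Δ
t=13: Δ0=110001001 Δ1=001001001 Δ2=001101001 | 2Δ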